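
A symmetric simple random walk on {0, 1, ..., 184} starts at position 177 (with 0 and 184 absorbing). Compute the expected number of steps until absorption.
E[τ | X_0 = 177] = 1239

Let v_k = E[τ | X_0 = k]. Boundary: v_0 = v_184 = 0. Recurrence: v_k = 1 + (v_{k-1} + v_{k+1})/2 for 1 ≤ k ≤ 183. The particular solution to v_k − (v_{k-1} + v_{k+1})/2 = 1 is v_k = −k^2. Adding homogeneous solution A + B k and matching boundaries gives v_k = k (184 − k). Substituting k = 177: v_177 = 177 · 7 = 1239.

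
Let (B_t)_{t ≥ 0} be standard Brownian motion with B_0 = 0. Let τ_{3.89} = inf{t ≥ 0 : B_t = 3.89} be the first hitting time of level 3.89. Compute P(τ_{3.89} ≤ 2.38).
P(τ_{3.89} ≤ 2.38) = 2(1 − Φ(3.89/√2.38)) = 2(1 − Φ(2.5215)) ≈ 0.0117

By the reflection principle for standard BM, P(τ_b ≤ t) = 2 · P(B_t ≥ b). Since B_t ~ N(0, t), P(B_t ≥ 3.89) = 1 − Φ(3.89/√t) = 1 − Φ(3.89/√2.38) = 1 − Φ(2.5215) ≈ 0.00584. Doubling: P(τ_{3.89} ≤ 2.38) ≈ 2 · 0.00584 = 0.01168 ≈ 0.0117.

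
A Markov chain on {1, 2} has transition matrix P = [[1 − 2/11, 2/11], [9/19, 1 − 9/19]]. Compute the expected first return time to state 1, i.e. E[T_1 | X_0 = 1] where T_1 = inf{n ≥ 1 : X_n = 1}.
E[T_1 | X_0 = 1] = 1/π_1 = 137/99

For an irreducible recurrent Markov chain with stationary distribution π, E[T_i | X_0 = i] = 1/π_i (Kac's formula). Here π_1 = (9/19)/(2/11 + 9/19) = (9/19)/(137/209) = 99/137, so E[T_1 | X_0 = 1] = 1/π_1 = (2/11 + 9/19)/(9/19) = (137/209)/(9/19) = 137/99.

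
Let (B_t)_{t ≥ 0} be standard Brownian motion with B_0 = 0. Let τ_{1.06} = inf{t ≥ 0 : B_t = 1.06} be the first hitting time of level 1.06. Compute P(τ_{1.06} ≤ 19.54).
P(τ_{1.06} ≤ 19.54) = 2(1 − Φ(1.06/√19.54)) = 2(1 − Φ(0.2398)) ≈ 0.8105

By the reflection principle for standard BM, P(τ_b ≤ t) = 2 · P(B_t ≥ b). Since B_t ~ N(0, t), P(B_t ≥ 1.06) = 1 − Φ(1.06/√t) = 1 − Φ(1.06/√19.54) = 1 − Φ(0.2398) ≈ 0.40524. Doubling: P(τ_{1.06} ≤ 19.54) ≈ 2 · 0.40524 = 0.81048 ≈ 0.8105.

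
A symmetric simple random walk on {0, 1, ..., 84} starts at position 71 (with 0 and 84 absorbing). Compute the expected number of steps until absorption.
E[τ | X_0 = 71] = 923

Let v_k = E[τ | X_0 = k]. Boundary: v_0 = v_84 = 0. Recurrence: v_k = 1 + (v_{k-1} + v_{k+1})/2 for 1 ≤ k ≤ 83. The particular solution to v_k − (v_{k-1} + v_{k+1})/2 = 1 is v_k = −k^2. Adding homogeneous solution A + B k and matching boundaries gives v_k = k (84 − k). Substituting k = 71: v_71 = 71 · 13 = 923.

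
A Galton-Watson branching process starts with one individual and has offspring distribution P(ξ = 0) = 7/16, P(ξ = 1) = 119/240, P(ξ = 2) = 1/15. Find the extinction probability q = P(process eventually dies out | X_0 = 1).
q = 1

Mean offspring μ = 0·7/16 + 1·119/240 + 2·1/15 = 151/240 ≤ 1. For μ ≤ 1 with offspring not concentrated at 1, the Galton-Watson process goes extinct almost surely, so q = 1.
(Algebraic check: The pgf is f(s) = 7/16 + 119/240·s + 1/15·s². The extinction probability q is the smallest fixed point of f in [0, 1]. Setting s = f(s):
  1/15·s² + (119/240 − 1)·s + 7/16 = 0
  1/15·s² − (7/16 + 1/15)·s + 7/16 = 0
which factors as (s − 1)·(1/15·s − 7/16) = 0, giving roots s = 1 and s = (7/16)/(1/15) = 105/16. Since 105/16 ≥ 1, the smallest root in [0, 1] is s = 1.)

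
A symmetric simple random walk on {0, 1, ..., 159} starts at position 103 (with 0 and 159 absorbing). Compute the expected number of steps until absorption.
E[τ | X_0 = 103] = 5768

Let v_k = E[τ | X_0 = k]. Boundary: v_0 = v_159 = 0. Recurrence: v_k = 1 + (v_{k-1} + v_{k+1})/2 for 1 ≤ k ≤ 158. The particular solution to v_k − (v_{k-1} + v_{k+1})/2 = 1 is v_k = −k^2. Adding homogeneous solution A + B k and matching boundaries gives v_k = k (159 − k). Substituting k = 103: v_103 = 103 · 56 = 5768.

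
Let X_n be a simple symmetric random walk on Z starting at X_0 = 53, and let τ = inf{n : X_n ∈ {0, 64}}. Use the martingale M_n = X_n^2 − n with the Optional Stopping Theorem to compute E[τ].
E[τ] = 583

M_n = X_n^2 − n is a martingale (since E[X_{n+1}^2 | F_n] = X_n^2 + 1). By OST (τ has finite mean in a bounded region), E[M_τ] = E[M_0] = X_0^2 − 0 = 53^2 = 2809. Also E[M_τ] = E[X_τ^2] − E[τ]. The walk exits at 0 or 64, with P(hit 64 first) = 53/64, so E[X_τ^2] = 64^2 · 53/64 + 0 = 3392. Thus E[τ] = E[X_τ^2] − E[M_τ] = 3392 − 2809 = 583 = 53(64 − 53) = 583.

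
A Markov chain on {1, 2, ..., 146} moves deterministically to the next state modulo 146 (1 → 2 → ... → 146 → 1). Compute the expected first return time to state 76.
E[T_76 | X_0 = 76] = 146

The chain cycles deterministically, so starting at state 76 it returns in exactly 146 steps. Equivalently, the stationary distribution is uniform π_j = 1/146 for every state j, so by Kac's formula E[T_76] = 1/π_76 = 146.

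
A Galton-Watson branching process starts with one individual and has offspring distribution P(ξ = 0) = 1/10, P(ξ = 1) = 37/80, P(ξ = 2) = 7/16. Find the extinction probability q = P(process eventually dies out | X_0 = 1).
q = 8/35

The pgf is f(s) = 1/10 + 37/80·s + 7/16·s². The extinction probability q is the smallest fixed point of f in [0, 1]. Setting s = f(s):
  7/16·s² + (37/80 − 1)·s + 1/10 = 0
  7/16·s² − (1/10 + 7/16)·s + 1/10 = 0
which factors as (s − 1)·(7/16·s − 1/10) = 0, giving roots s = 1 and s = (1/10)/(7/16) = 8/35.
Mean offspring μ = 37/80 + 2·7/16 = 107/80 > 1 (supercritical), so q < 1. The extinction probability is the smaller root: q = (1/10)/(7/16) = 8/35.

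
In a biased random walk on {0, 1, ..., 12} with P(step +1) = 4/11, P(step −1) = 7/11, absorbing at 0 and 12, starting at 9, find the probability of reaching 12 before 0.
P(hit 12 before 0) = (1 − (7/4)^9) / (1 − (7/4)^12) = 9196608/49550215

Let u_k denote P(reach 12 before 0 | start at k). Boundary: u_0 = 0, u_12 = 1. Recurrence: u_k = 4/11·u_{k+1} + 7/11·u_{k-1} for 1 ≤ k ≤ 11. Try u_k = A + B·r^k with r = q/p = (7/11)/(4/11) = 7/4. Substitution satisfies the recurrence; boundary conditions give:
  u_k = (1 − r^k) / (1 − r^N) = (1 − (7/4)^9) / (1 − (7/4)^12) = 9196608/49550215.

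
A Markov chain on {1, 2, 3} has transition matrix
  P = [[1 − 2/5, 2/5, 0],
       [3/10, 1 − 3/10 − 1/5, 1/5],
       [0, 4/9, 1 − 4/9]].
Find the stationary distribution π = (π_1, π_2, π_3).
π = (15/44, 5/11, 9/44)

This is a birth-death chain on three states, which satisfies detailed balance: π_1 · P_{12} = π_2 · P_{21} and π_2 · P_{23} = π_3 · P_{32}.
From π_1 · 2/5 = π_2 · 3/10: π_2/π_1 = (2/5)/(3/10) = 4/3.
From π_2 · 1/5 = π_3 · 4/9: π_3/π_2 = (1/5)/(4/9) = 9/20.
Take π_1 proportional to 1; then unnormalized π = (1, 4/3, 3/5). Normalize by dividing by the sum 44/15:
  π = (15/44, 5/11, 9/44).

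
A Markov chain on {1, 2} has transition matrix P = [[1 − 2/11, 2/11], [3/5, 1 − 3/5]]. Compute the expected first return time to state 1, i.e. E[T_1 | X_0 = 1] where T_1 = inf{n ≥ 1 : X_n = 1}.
E[T_1 | X_0 = 1] = 1/π_1 = 43/33

For an irreducible recurrent Markov chain with stationary distribution π, E[T_i | X_0 = i] = 1/π_i (Kac's formula). Here π_1 = (3/5)/(2/11 + 3/5) = (3/5)/(43/55) = 33/43, so E[T_1 | X_0 = 1] = 1/π_1 = (2/11 + 3/5)/(3/5) = (43/55)/(3/5) = 43/33.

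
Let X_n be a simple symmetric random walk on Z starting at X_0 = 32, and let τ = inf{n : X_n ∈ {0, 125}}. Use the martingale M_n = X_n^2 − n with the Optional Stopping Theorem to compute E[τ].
E[τ] = 2976

M_n = X_n^2 − n is a martingale (since E[X_{n+1}^2 | F_n] = X_n^2 + 1). By OST (τ has finite mean in a bounded region), E[M_τ] = E[M_0] = X_0^2 − 0 = 32^2 = 1024. Also E[M_τ] = E[X_τ^2] − E[τ]. The walk exits at 0 or 125, with P(hit 125 first) = 32/125, so E[X_τ^2] = 125^2 · 32/125 + 0 = 4000. Thus E[τ] = E[X_τ^2] − E[M_τ] = 4000 − 1024 = 2976 = 32(125 − 32) = 2976.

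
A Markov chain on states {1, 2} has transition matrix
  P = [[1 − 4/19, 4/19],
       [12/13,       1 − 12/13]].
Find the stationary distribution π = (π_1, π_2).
π_1 = 57/70, π_2 = 13/70

Solve πP = π with π_1 + π_2 = 1. From πP = π: π_1 · (1 − 4/19) + π_2 · 12/13 = π_1 ⇒ π_2 · 12/13 = π_1 · 4/19 ⇒ π_2/π_1 = (4/19)/(12/13) = 13/57. Together with π_1 + π_2 = 1:
  π_1 = (12/13)/(4/19 + 12/13) = (12/13)/(280/247) = 57/70,
  π_2 = (4/19)/(4/19 + 12/13) = (4/19)/(280/247) = 13/70.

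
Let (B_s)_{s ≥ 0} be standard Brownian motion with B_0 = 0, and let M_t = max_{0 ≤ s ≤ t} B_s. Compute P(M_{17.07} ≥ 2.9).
P(M_{17.07} ≥ 2.9) = 2·P(B_{17.07} ≥ 2.9) = 2(1 − Φ(2.9/√17.07)) ≈ 0.4827

By the reflection principle for Brownian motion, P(M_t ≥ a) = 2 · P(B_t ≥ a) for a ≥ 0. Since B_t ~ N(0, t), P(B_t ≥ 2.9) = 1 − Φ(2.9/√t) = 1 − Φ(2.9/√17.07) = 1 − Φ(0.7019). So
  P(M_{17.07} ≥ 2.9) = 2(1 − Φ(0.7019)) ≈ 0.4827.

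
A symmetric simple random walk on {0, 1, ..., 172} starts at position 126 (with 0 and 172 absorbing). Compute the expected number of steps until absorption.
E[τ | X_0 = 126] = 5796

Let v_k = E[τ | X_0 = k]. Boundary: v_0 = v_172 = 0. Recurrence: v_k = 1 + (v_{k-1} + v_{k+1})/2 for 1 ≤ k ≤ 171. The particular solution to v_k − (v_{k-1} + v_{k+1})/2 = 1 is v_k = −k^2. Adding homogeneous solution A + B k and matching boundaries gives v_k = k (172 − k). Substituting k = 126: v_126 = 126 · 46 = 5796.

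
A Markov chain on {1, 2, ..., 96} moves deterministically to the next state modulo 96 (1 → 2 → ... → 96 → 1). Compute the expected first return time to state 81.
E[T_81 | X_0 = 81] = 96

The chain cycles deterministically, so starting at state 81 it returns in exactly 96 steps. Equivalently, the stationary distribution is uniform π_j = 1/96 for every state j, so by Kac's formula E[T_81] = 1/π_81 = 96.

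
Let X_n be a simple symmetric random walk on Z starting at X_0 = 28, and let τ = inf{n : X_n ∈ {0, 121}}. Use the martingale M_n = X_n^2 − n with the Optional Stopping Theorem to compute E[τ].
E[τ] = 2604

M_n = X_n^2 − n is a martingale (since E[X_{n+1}^2 | F_n] = X_n^2 + 1). By OST (τ has finite mean in a bounded region), E[M_τ] = E[M_0] = X_0^2 − 0 = 28^2 = 784. Also E[M_τ] = E[X_τ^2] − E[τ]. The walk exits at 0 or 121, with P(hit 121 first) = 28/121, so E[X_τ^2] = 121^2 · 28/121 + 0 = 3388. Thus E[τ] = E[X_τ^2] − E[M_τ] = 3388 − 784 = 2604 = 28(121 − 28) = 2604.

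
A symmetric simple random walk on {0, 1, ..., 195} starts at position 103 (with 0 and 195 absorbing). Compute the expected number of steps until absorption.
E[τ | X_0 = 103] = 9476

Let v_k = E[τ | X_0 = k]. Boundary: v_0 = v_195 = 0. Recurrence: v_k = 1 + (v_{k-1} + v_{k+1})/2 for 1 ≤ k ≤ 194. The particular solution to v_k − (v_{k-1} + v_{k+1})/2 = 1 is v_k = −k^2. Adding homogeneous solution A + B k and matching boundaries gives v_k = k (195 − k). Substituting k = 103: v_103 = 103 · 92 = 9476.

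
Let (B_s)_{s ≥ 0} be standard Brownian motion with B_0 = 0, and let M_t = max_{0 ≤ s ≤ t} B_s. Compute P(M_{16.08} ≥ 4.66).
P(M_{16.08} ≥ 4.66) = 2·P(B_{16.08} ≥ 4.66) = 2(1 − Φ(4.66/√16.08)) ≈ 0.2452

By the reflection principle for Brownian motion, P(M_t ≥ a) = 2 · P(B_t ≥ a) for a ≥ 0. Since B_t ~ N(0, t), P(B_t ≥ 4.66) = 1 − Φ(4.66/√t) = 1 − Φ(4.66/√16.08) = 1 − Φ(1.1621). So
  P(M_{16.08} ≥ 4.66) = 2(1 − Φ(1.1621)) ≈ 0.2452.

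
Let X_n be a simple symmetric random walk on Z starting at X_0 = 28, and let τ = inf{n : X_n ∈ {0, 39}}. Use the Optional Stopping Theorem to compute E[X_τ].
E[X_τ] = 28

X_n is a martingale and τ is a bounded-mean stopping time (indeed τ is finite a.s. with bounded expectation since the walk is in a bounded region). By the OST, E[X_τ] = E[X_0] = 28. Equivalently: E[X_τ] = 39 · P(hit 39 first) + 0 · P(hit 0 first) = 39 · (28/39) = 28.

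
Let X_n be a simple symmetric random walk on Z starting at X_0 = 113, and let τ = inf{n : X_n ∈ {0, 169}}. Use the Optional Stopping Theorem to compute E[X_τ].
E[X_τ] = 113

X_n is a martingale and τ is a bounded-mean stopping time (indeed τ is finite a.s. with bounded expectation since the walk is in a bounded region). By the OST, E[X_τ] = E[X_0] = 113. Equivalently: E[X_τ] = 169 · P(hit 169 first) + 0 · P(hit 0 first) = 169 · (113/169) = 113.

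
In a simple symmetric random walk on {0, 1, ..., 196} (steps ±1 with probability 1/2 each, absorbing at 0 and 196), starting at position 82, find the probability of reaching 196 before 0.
P(hit 196 before 0) = 82/196 = 41/98

Let u_k = P(hit 196 before 0 | start at k). Then u_0 = 0, u_196 = 1, and u_k = u_{k-1}/2 + u_{k+1}/2 for 1 ≤ k ≤ 195. This harmonic recurrence is solved by u_k = k/196, giving u_82 = 82/196 = 41/98.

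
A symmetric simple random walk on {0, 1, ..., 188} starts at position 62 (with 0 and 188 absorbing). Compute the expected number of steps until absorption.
E[τ | X_0 = 62] = 7812

Let v_k = E[τ | X_0 = k]. Boundary: v_0 = v_188 = 0. Recurrence: v_k = 1 + (v_{k-1} + v_{k+1})/2 for 1 ≤ k ≤ 187. The particular solution to v_k − (v_{k-1} + v_{k+1})/2 = 1 is v_k = −k^2. Adding homogeneous solution A + B k and matching boundaries gives v_k = k (188 − k). Substituting k = 62: v_62 = 62 · 126 = 7812.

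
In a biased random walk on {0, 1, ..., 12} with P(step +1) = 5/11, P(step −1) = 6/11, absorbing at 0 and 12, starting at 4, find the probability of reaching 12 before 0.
P(hit 12 before 0) = (1 − (6/5)^4) / (1 − (6/5)^12) = 390625/2880241

Let u_k denote P(reach 12 before 0 | start at k). Boundary: u_0 = 0, u_12 = 1. Recurrence: u_k = 5/11·u_{k+1} + 6/11·u_{k-1} for 1 ≤ k ≤ 11. Try u_k = A + B·r^k with r = q/p = (6/11)/(5/11) = 6/5. Substitution satisfies the recurrence; boundary conditions give:
  u_k = (1 − r^k) / (1 − r^N) = (1 − (6/5)^4) / (1 − (6/5)^12) = 390625/2880241.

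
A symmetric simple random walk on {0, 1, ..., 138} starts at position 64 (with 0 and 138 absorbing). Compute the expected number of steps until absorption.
E[τ | X_0 = 64] = 4736

Let v_k = E[τ | X_0 = k]. Boundary: v_0 = v_138 = 0. Recurrence: v_k = 1 + (v_{k-1} + v_{k+1})/2 for 1 ≤ k ≤ 137. The particular solution to v_k − (v_{k-1} + v_{k+1})/2 = 1 is v_k = −k^2. Adding homogeneous solution A + B k and matching boundaries gives v_k = k (138 − k). Substituting k = 64: v_64 = 64 · 74 = 4736.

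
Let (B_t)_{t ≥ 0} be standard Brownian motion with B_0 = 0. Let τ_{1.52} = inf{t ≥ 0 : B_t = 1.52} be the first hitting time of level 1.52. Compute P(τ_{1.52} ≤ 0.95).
P(τ_{1.52} ≤ 0.95) = 2(1 − Φ(1.52/√0.95)) = 2(1 − Φ(1.5595)) ≈ 0.1189

By the reflection principle for standard BM, P(τ_b ≤ t) = 2 · P(B_t ≥ b). Since B_t ~ N(0, t), P(B_t ≥ 1.52) = 1 − Φ(1.52/√t) = 1 − Φ(1.52/√0.95) = 1 − Φ(1.5595) ≈ 0.05944. Doubling: P(τ_{1.52} ≤ 0.95) ≈ 2 · 0.05944 = 0.11888 ≈ 0.1189.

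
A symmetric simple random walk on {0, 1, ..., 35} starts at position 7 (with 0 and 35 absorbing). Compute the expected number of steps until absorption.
E[τ | X_0 = 7] = 196

Let v_k = E[τ | X_0 = k]. Boundary: v_0 = v_35 = 0. Recurrence: v_k = 1 + (v_{k-1} + v_{k+1})/2 for 1 ≤ k ≤ 34. The particular solution to v_k − (v_{k-1} + v_{k+1})/2 = 1 is v_k = −k^2. Adding homogeneous solution A + B k and matching boundaries gives v_k = k (35 − k). Substituting k = 7: v_7 = 7 · 28 = 196.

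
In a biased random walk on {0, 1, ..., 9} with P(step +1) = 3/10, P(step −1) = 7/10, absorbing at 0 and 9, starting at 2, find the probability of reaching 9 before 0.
P(hit 9 before 0) = (1 − (7/3)^2) / (1 − (7/3)^9) = 21870/10083481

Let u_k denote P(reach 9 before 0 | start at k). Boundary: u_0 = 0, u_9 = 1. Recurrence: u_k = 3/10·u_{k+1} + 7/10·u_{k-1} for 1 ≤ k ≤ 8. Try u_k = A + B·r^k with r = q/p = (7/10)/(3/10) = 7/3. Substitution satisfies the recurrence; boundary conditions give:
  u_k = (1 − r^k) / (1 − r^N) = (1 − (7/3)^2) / (1 − (7/3)^9) = 21870/10083481.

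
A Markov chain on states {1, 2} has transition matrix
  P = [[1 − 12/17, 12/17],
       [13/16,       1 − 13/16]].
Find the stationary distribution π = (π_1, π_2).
π_1 = 221/413, π_2 = 192/413

Solve πP = π with π_1 + π_2 = 1. From πP = π: π_1 · (1 − 12/17) + π_2 · 13/16 = π_1 ⇒ π_2 · 13/16 = π_1 · 12/17 ⇒ π_2/π_1 = (12/17)/(13/16) = 192/221. Together with π_1 + π_2 = 1:
  π_1 = (13/16)/(12/17 + 13/16) = (13/16)/(413/272) = 221/413,
  π_2 = (12/17)/(12/17 + 13/16) = (12/17)/(413/272) = 192/413.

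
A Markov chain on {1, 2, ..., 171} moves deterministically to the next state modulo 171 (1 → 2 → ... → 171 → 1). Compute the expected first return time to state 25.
E[T_25 | X_0 = 25] = 171

The chain cycles deterministically, so starting at state 25 it returns in exactly 171 steps. Equivalently, the stationary distribution is uniform π_j = 1/171 for every state j, so by Kac's formula E[T_25] = 1/π_25 = 171.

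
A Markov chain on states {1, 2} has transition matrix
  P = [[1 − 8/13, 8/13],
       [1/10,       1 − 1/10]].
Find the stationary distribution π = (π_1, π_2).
π_1 = 13/93, π_2 = 80/93

Solve πP = π with π_1 + π_2 = 1. From πP = π: π_1 · (1 − 8/13) + π_2 · 1/10 = π_1 ⇒ π_2 · 1/10 = π_1 · 8/13 ⇒ π_2/π_1 = (8/13)/(1/10) = 80/13. Together with π_1 + π_2 = 1:
  π_1 = (1/10)/(8/13 + 1/10) = (1/10)/(93/130) = 13/93,
  π_2 = (8/13)/(8/13 + 1/10) = (8/13)/(93/130) = 80/93.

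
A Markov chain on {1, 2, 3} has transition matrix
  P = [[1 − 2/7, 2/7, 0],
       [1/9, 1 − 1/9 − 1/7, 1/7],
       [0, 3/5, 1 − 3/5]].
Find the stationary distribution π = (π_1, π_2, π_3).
π = (49/205, 126/205, 6/41)

This is a birth-death chain on three states, which satisfies detailed balance: π_1 · P_{12} = π_2 · P_{21} and π_2 · P_{23} = π_3 · P_{32}.
From π_1 · 2/7 = π_2 · 1/9: π_2/π_1 = (2/7)/(1/9) = 18/7.
From π_2 · 1/7 = π_3 · 3/5: π_3/π_2 = (1/7)/(3/5) = 5/21.
Take π_1 proportional to 1; then unnormalized π = (1, 18/7, 30/49). Normalize by dividing by the sum 205/49:
  π = (49/205, 126/205, 6/41).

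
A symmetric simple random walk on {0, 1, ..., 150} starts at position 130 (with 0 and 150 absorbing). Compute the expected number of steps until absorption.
E[τ | X_0 = 130] = 2600

Let v_k = E[τ | X_0 = k]. Boundary: v_0 = v_150 = 0. Recurrence: v_k = 1 + (v_{k-1} + v_{k+1})/2 for 1 ≤ k ≤ 149. The particular solution to v_k − (v_{k-1} + v_{k+1})/2 = 1 is v_k = −k^2. Adding homogeneous solution A + B k and matching boundaries gives v_k = k (150 − k). Substituting k = 130: v_130 = 130 · 20 = 2600.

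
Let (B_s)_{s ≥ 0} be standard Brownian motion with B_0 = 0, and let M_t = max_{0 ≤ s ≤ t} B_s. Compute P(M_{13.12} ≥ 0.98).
P(M_{13.12} ≥ 0.98) = 2·P(B_{13.12} ≥ 0.98) = 2(1 − Φ(0.98/√13.12)) ≈ 0.7867

By the reflection principle for Brownian motion, P(M_t ≥ a) = 2 · P(B_t ≥ a) for a ≥ 0. Since B_t ~ N(0, t), P(B_t ≥ 0.98) = 1 − Φ(0.98/√t) = 1 − Φ(0.98/√13.12) = 1 − Φ(0.2706). So
  P(M_{13.12} ≥ 0.98) = 2(1 − Φ(0.2706)) ≈ 0.7867.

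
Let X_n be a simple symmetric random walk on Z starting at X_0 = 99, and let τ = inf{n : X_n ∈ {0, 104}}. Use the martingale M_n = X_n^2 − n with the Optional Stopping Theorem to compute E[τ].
E[τ] = 495

M_n = X_n^2 − n is a martingale (since E[X_{n+1}^2 | F_n] = X_n^2 + 1). By OST (τ has finite mean in a bounded region), E[M_τ] = E[M_0] = X_0^2 − 0 = 99^2 = 9801. Also E[M_τ] = E[X_τ^2] − E[τ]. The walk exits at 0 or 104, with P(hit 104 first) = 99/104, so E[X_τ^2] = 104^2 · 99/104 + 0 = 10296. Thus E[τ] = E[X_τ^2] − E[M_τ] = 10296 − 9801 = 495 = 99(104 − 99) = 495.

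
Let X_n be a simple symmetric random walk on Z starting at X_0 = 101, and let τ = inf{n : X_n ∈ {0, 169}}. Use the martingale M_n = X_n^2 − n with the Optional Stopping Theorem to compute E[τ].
E[τ] = 6868

M_n = X_n^2 − n is a martingale (since E[X_{n+1}^2 | F_n] = X_n^2 + 1). By OST (τ has finite mean in a bounded region), E[M_τ] = E[M_0] = X_0^2 − 0 = 101^2 = 10201. Also E[M_τ] = E[X_τ^2] − E[τ]. The walk exits at 0 or 169, with P(hit 169 first) = 101/169, so E[X_τ^2] = 169^2 · 101/169 + 0 = 17069. Thus E[τ] = E[X_τ^2] − E[M_τ] = 17069 − 10201 = 6868 = 101(169 − 101) = 6868.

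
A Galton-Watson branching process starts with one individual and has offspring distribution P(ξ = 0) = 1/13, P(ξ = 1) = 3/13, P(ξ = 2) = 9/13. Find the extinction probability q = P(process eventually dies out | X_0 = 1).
q = 1/9

The pgf is f(s) = 1/13 + 3/13·s + 9/13·s². The extinction probability q is the smallest fixed point of f in [0, 1]. Setting s = f(s):
  9/13·s² + (3/13 − 1)·s + 1/13 = 0
  9/13·s² − (1/13 + 9/13)·s + 1/13 = 0
which factors as (s − 1)·(9/13·s − 1/13) = 0, giving roots s = 1 and s = (1/13)/(9/13) = 1/9.
Mean offspring μ = 3/13 + 2·9/13 = 21/13 > 1 (supercritical), so q < 1. The extinction probability is the smaller root: q = (1/13)/(9/13) = 1/9.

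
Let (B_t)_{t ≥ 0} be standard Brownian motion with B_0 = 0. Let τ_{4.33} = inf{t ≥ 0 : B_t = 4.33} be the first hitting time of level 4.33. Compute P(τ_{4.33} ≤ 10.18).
P(τ_{4.33} ≤ 10.18) = 2(1 − Φ(4.33/√10.18)) = 2(1 − Φ(1.3571)) ≈ 0.1747

By the reflection principle for standard BM, P(τ_b ≤ t) = 2 · P(B_t ≥ b). Since B_t ~ N(0, t), P(B_t ≥ 4.33) = 1 − Φ(4.33/√t) = 1 − Φ(4.33/√10.18) = 1 − Φ(1.3571) ≈ 0.08737. Doubling: P(τ_{4.33} ≤ 10.18) ≈ 2 · 0.08737 = 0.17474 ≈ 0.1747.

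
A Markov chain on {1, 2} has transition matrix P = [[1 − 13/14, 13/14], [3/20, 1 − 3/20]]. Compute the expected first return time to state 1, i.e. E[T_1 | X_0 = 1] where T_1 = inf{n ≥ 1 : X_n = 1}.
E[T_1 | X_0 = 1] = 1/π_1 = 151/21

For an irreducible recurrent Markov chain with stationary distribution π, E[T_i | X_0 = i] = 1/π_i (Kac's formula). Here π_1 = (3/20)/(13/14 + 3/20) = (3/20)/(151/140) = 21/151, so E[T_1 | X_0 = 1] = 1/π_1 = (13/14 + 3/20)/(3/20) = (151/140)/(3/20) = 151/21.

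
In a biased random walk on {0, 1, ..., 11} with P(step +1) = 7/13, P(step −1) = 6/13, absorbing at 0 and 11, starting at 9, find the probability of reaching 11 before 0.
P(hit 11 before 0) = (1 − (6/7)^9) / (1 − (6/7)^11) = 1483519639/1614529687

Let u_k denote P(reach 11 before 0 | start at k). Boundary: u_0 = 0, u_11 = 1. Recurrence: u_k = 7/13·u_{k+1} + 6/13·u_{k-1} for 1 ≤ k ≤ 10. Try u_k = A + B·r^k with r = q/p = (6/13)/(7/13) = 6/7. Substitution satisfies the recurrence; boundary conditions give:
  u_k = (1 − r^k) / (1 − r^N) = (1 − (6/7)^9) / (1 − (6/7)^11) = 1483519639/1614529687.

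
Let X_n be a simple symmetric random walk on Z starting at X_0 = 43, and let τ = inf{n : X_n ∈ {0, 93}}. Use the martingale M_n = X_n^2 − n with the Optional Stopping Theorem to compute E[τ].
E[τ] = 2150

M_n = X_n^2 − n is a martingale (since E[X_{n+1}^2 | F_n] = X_n^2 + 1). By OST (τ has finite mean in a bounded region), E[M_τ] = E[M_0] = X_0^2 − 0 = 43^2 = 1849. Also E[M_τ] = E[X_τ^2] − E[τ]. The walk exits at 0 or 93, with P(hit 93 first) = 43/93, so E[X_τ^2] = 93^2 · 43/93 + 0 = 3999. Thus E[τ] = E[X_τ^2] − E[M_τ] = 3999 − 1849 = 2150 = 43(93 − 43) = 2150.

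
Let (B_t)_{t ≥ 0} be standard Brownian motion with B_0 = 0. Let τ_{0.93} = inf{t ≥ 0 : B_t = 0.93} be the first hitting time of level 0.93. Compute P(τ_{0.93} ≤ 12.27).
P(τ_{0.93} ≤ 12.27) = 2(1 − Φ(0.93/√12.27)) = 2(1 − Φ(0.2655)) ≈ 0.7906

By the reflection principle for standard BM, P(τ_b ≤ t) = 2 · P(B_t ≥ b). Since B_t ~ N(0, t), P(B_t ≥ 0.93) = 1 − Φ(0.93/√t) = 1 − Φ(0.93/√12.27) = 1 − Φ(0.2655) ≈ 0.39531. Doubling: P(τ_{0.93} ≤ 12.27) ≈ 2 · 0.39531 = 0.79062 ≈ 0.7906.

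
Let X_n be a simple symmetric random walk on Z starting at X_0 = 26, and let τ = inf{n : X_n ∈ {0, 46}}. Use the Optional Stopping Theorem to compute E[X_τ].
E[X_τ] = 26

X_n is a martingale and τ is a bounded-mean stopping time (indeed τ is finite a.s. with bounded expectation since the walk is in a bounded region). By the OST, E[X_τ] = E[X_0] = 26. Equivalently: E[X_τ] = 46 · P(hit 46 first) + 0 · P(hit 0 first) = 46 · (26/46) = 26.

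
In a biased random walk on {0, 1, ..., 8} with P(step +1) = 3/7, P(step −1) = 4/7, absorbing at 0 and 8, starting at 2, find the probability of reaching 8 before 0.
P(hit 8 before 0) = (1 − (4/3)^2) / (1 − (4/3)^8) = 729/8425

Let u_k denote P(reach 8 before 0 | start at k). Boundary: u_0 = 0, u_8 = 1. Recurrence: u_k = 3/7·u_{k+1} + 4/7·u_{k-1} for 1 ≤ k ≤ 7. Try u_k = A + B·r^k with r = q/p = (4/7)/(3/7) = 4/3. Substitution satisfies the recurrence; boundary conditions give:
  u_k = (1 − r^k) / (1 − r^N) = (1 − (4/3)^2) / (1 − (4/3)^8) = 729/8425.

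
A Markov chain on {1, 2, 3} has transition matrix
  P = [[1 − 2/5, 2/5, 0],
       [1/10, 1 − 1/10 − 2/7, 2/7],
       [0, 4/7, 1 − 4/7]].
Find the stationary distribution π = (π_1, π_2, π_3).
π = (1/7, 4/7, 2/7)

This is a birth-death chain on three states, which satisfies detailed balance: π_1 · P_{12} = π_2 · P_{21} and π_2 · P_{23} = π_3 · P_{32}.
From π_1 · 2/5 = π_2 · 1/10: π_2/π_1 = (2/5)/(1/10) = 4.
From π_2 · 2/7 = π_3 · 4/7: π_3/π_2 = (2/7)/(4/7) = 1/2.
Take π_1 proportional to 1; then unnormalized π = (1, 4, 2). Normalize by dividing by the sum 7:
  π = (1/7, 4/7, 2/7).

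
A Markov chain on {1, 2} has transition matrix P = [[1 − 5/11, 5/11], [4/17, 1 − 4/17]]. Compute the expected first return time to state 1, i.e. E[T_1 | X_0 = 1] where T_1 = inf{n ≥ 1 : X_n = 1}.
E[T_1 | X_0 = 1] = 1/π_1 = 129/44

For an irreducible recurrent Markov chain with stationary distribution π, E[T_i | X_0 = i] = 1/π_i (Kac's formula). Here π_1 = (4/17)/(5/11 + 4/17) = (4/17)/(129/187) = 44/129, so E[T_1 | X_0 = 1] = 1/π_1 = (5/11 + 4/17)/(4/17) = (129/187)/(4/17) = 129/44.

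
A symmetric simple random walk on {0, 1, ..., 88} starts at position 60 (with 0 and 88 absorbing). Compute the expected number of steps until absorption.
E[τ | X_0 = 60] = 1680

Let v_k = E[τ | X_0 = k]. Boundary: v_0 = v_88 = 0. Recurrence: v_k = 1 + (v_{k-1} + v_{k+1})/2 for 1 ≤ k ≤ 87. The particular solution to v_k − (v_{k-1} + v_{k+1})/2 = 1 is v_k = −k^2. Adding homogeneous solution A + B k and matching boundaries gives v_k = k (88 − k). Substituting k = 60: v_60 = 60 · 28 = 1680.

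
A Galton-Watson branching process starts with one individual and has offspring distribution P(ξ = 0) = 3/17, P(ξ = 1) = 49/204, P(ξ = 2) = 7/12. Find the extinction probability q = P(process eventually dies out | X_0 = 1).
q = 36/119

The pgf is f(s) = 3/17 + 49/204·s + 7/12·s². The extinction probability q is the smallest fixed point of f in [0, 1]. Setting s = f(s):
  7/12·s² + (49/204 − 1)·s + 3/17 = 0
  7/12·s² − (3/17 + 7/12)·s + 3/17 = 0
which factors as (s − 1)·(7/12·s − 3/17) = 0, giving roots s = 1 and s = (3/17)/(7/12) = 36/119.
Mean offspring μ = 49/204 + 2·7/12 = 287/204 > 1 (supercritical), so q < 1. The extinction probability is the smaller root: q = (3/17)/(7/12) = 36/119.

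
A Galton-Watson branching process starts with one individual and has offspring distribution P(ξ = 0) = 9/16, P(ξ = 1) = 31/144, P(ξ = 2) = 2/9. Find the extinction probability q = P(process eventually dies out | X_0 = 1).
q = 1

Mean offspring μ = 0·9/16 + 1·31/144 + 2·2/9 = 95/144 ≤ 1. For μ ≤ 1 with offspring not concentrated at 1, the Galton-Watson process goes extinct almost surely, so q = 1.
(Algebraic check: The pgf is f(s) = 9/16 + 31/144·s + 2/9·s². The extinction probability q is the smallest fixed point of f in [0, 1]. Setting s = f(s):
  2/9·s² + (31/144 − 1)·s + 9/16 = 0
  2/9·s² − (9/16 + 2/9)·s + 9/16 = 0
which factors as (s − 1)·(2/9·s − 9/16) = 0, giving roots s = 1 and s = (9/16)/(2/9) = 81/32. Since 81/32 ≥ 1, the smallest root in [0, 1] is s = 1.)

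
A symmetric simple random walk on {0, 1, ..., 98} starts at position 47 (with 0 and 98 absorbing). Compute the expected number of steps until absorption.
E[τ | X_0 = 47] = 2397

Let v_k = E[τ | X_0 = k]. Boundary: v_0 = v_98 = 0. Recurrence: v_k = 1 + (v_{k-1} + v_{k+1})/2 for 1 ≤ k ≤ 97. The particular solution to v_k − (v_{k-1} + v_{k+1})/2 = 1 is v_k = −k^2. Adding homogeneous solution A + B k and matching boundaries gives v_k = k (98 − k). Substituting k = 47: v_47 = 47 · 51 = 2397.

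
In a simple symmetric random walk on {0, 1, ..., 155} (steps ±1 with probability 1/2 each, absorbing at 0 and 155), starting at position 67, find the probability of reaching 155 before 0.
P(hit 155 before 0) = 67/155

Let u_k = P(hit 155 before 0 | start at k). Then u_0 = 0, u_155 = 1, and u_k = u_{k-1}/2 + u_{k+1}/2 for 1 ≤ k ≤ 154. This harmonic recurrence is solved by u_k = k/155, giving u_67 = 67/155.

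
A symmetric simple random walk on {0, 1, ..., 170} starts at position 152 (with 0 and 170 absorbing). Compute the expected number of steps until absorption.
E[τ | X_0 = 152] = 2736

Let v_k = E[τ | X_0 = k]. Boundary: v_0 = v_170 = 0. Recurrence: v_k = 1 + (v_{k-1} + v_{k+1})/2 for 1 ≤ k ≤ 169. The particular solution to v_k − (v_{k-1} + v_{k+1})/2 = 1 is v_k = −k^2. Adding homogeneous solution A + B k and matching boundaries gives v_k = k (170 − k). Substituting k = 152: v_152 = 152 · 18 = 2736.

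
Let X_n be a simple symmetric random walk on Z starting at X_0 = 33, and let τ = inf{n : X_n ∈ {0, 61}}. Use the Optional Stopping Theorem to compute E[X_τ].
E[X_τ] = 33

X_n is a martingale and τ is a bounded-mean stopping time (indeed τ is finite a.s. with bounded expectation since the walk is in a bounded region). By the OST, E[X_τ] = E[X_0] = 33. Equivalently: E[X_τ] = 61 · P(hit 61 first) + 0 · P(hit 0 first) = 61 · (33/61) = 33.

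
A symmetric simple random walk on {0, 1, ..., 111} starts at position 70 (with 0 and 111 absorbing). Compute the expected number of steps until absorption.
E[τ | X_0 = 70] = 2870

Let v_k = E[τ | X_0 = k]. Boundary: v_0 = v_111 = 0. Recurrence: v_k = 1 + (v_{k-1} + v_{k+1})/2 for 1 ≤ k ≤ 110. The particular solution to v_k − (v_{k-1} + v_{k+1})/2 = 1 is v_k = −k^2. Adding homogeneous solution A + B k and matching boundaries gives v_k = k (111 − k). Substituting k = 70: v_70 = 70 · 41 = 2870.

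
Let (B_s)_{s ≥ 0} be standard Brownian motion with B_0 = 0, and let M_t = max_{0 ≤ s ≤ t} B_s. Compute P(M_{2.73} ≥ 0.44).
P(M_{2.73} ≥ 0.44) = 2·P(B_{2.73} ≥ 0.44) = 2(1 − Φ(0.44/√2.73)) ≈ 0.7900

By the reflection principle for Brownian motion, P(M_t ≥ a) = 2 · P(B_t ≥ a) for a ≥ 0. Since B_t ~ N(0, t), P(B_t ≥ 0.44) = 1 − Φ(0.44/√t) = 1 − Φ(0.44/√2.73) = 1 − Φ(0.2663). So
  P(M_{2.73} ≥ 0.44) = 2(1 − Φ(0.2663)) ≈ 0.7900.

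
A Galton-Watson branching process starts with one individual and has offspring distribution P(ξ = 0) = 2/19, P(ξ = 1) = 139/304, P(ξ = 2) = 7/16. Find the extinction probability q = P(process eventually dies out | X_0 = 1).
q = 32/133

The pgf is f(s) = 2/19 + 139/304·s + 7/16·s². The extinction probability q is the smallest fixed point of f in [0, 1]. Setting s = f(s):
  7/16·s² + (139/304 − 1)·s + 2/19 = 0
  7/16·s² − (2/19 + 7/16)·s + 2/19 = 0
which factors as (s − 1)·(7/16·s − 2/19) = 0, giving roots s = 1 and s = (2/19)/(7/16) = 32/133.
Mean offspring μ = 139/304 + 2·7/16 = 405/304 > 1 (supercritical), so q < 1. The extinction probability is the smaller root: q = (2/19)/(7/16) = 32/133.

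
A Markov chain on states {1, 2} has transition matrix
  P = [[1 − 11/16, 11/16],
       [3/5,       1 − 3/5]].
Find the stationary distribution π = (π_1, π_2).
π_1 = 48/103, π_2 = 55/103

Solve πP = π with π_1 + π_2 = 1. From πP = π: π_1 · (1 − 11/16) + π_2 · 3/5 = π_1 ⇒ π_2 · 3/5 = π_1 · 11/16 ⇒ π_2/π_1 = (11/16)/(3/5) = 55/48. Together with π_1 + π_2 = 1:
  π_1 = (3/5)/(11/16 + 3/5) = (3/5)/(103/80) = 48/103,
  π_2 = (11/16)/(11/16 + 3/5) = (11/16)/(103/80) = 55/103.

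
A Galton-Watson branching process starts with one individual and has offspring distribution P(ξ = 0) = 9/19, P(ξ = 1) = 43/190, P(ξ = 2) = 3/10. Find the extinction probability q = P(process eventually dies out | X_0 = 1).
q = 1

Mean offspring μ = 0·9/19 + 1·43/190 + 2·3/10 = 157/190 ≤ 1. For μ ≤ 1 with offspring not concentrated at 1, the Galton-Watson process goes extinct almost surely, so q = 1.
(Algebraic check: The pgf is f(s) = 9/19 + 43/190·s + 3/10·s². The extinction probability q is the smallest fixed point of f in [0, 1]. Setting s = f(s):
  3/10·s² + (43/190 − 1)·s + 9/19 = 0
  3/10·s² − (9/19 + 3/10)·s + 9/19 = 0
which factors as (s − 1)·(3/10·s − 9/19) = 0, giving roots s = 1 and s = (9/19)/(3/10) = 30/19. Since 30/19 ≥ 1, the smallest root in [0, 1] is s = 1.)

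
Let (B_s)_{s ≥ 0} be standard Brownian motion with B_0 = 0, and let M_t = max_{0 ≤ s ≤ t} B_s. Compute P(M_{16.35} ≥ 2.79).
P(M_{16.35} ≥ 2.79) = 2·P(B_{16.35} ≥ 2.79) = 2(1 − Φ(2.79/√16.35)) ≈ 0.4902

By the reflection principle for Brownian motion, P(M_t ≥ a) = 2 · P(B_t ≥ a) for a ≥ 0. Since B_t ~ N(0, t), P(B_t ≥ 2.79) = 1 − Φ(2.79/√t) = 1 − Φ(2.79/√16.35) = 1 − Φ(0.6900). So
  P(M_{16.35} ≥ 2.79) = 2(1 − Φ(0.6900)) ≈ 0.4902.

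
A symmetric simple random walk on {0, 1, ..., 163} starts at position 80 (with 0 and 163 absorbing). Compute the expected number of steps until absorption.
E[τ | X_0 = 80] = 6640

Let v_k = E[τ | X_0 = k]. Boundary: v_0 = v_163 = 0. Recurrence: v_k = 1 + (v_{k-1} + v_{k+1})/2 for 1 ≤ k ≤ 162. The particular solution to v_k − (v_{k-1} + v_{k+1})/2 = 1 is v_k = −k^2. Adding homogeneous solution A + B k and matching boundaries gives v_k = k (163 − k). Substituting k = 80: v_80 = 80 · 83 = 6640.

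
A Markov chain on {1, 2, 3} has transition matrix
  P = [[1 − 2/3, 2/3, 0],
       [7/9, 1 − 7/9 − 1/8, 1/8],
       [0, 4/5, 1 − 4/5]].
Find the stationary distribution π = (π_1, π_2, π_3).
π = (112/223, 96/223, 15/223)

This is a birth-death chain on three states, which satisfies detailed balance: π_1 · P_{12} = π_2 · P_{21} and π_2 · P_{23} = π_3 · P_{32}.
From π_1 · 2/3 = π_2 · 7/9: π_2/π_1 = (2/3)/(7/9) = 6/7.
From π_2 · 1/8 = π_3 · 4/5: π_3/π_2 = (1/8)/(4/5) = 5/32.
Take π_1 proportional to 1; then unnormalized π = (1, 6/7, 15/112). Normalize by dividing by the sum 223/112:
  π = (112/223, 96/223, 15/223).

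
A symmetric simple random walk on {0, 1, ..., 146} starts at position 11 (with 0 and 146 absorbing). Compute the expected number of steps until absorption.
E[τ | X_0 = 11] = 1485

Let v_k = E[τ | X_0 = k]. Boundary: v_0 = v_146 = 0. Recurrence: v_k = 1 + (v_{k-1} + v_{k+1})/2 for 1 ≤ k ≤ 145. The particular solution to v_k − (v_{k-1} + v_{k+1})/2 = 1 is v_k = −k^2. Adding homogeneous solution A + B k and matching boundaries gives v_k = k (146 − k). Substituting k = 11: v_11 = 11 · 135 = 1485.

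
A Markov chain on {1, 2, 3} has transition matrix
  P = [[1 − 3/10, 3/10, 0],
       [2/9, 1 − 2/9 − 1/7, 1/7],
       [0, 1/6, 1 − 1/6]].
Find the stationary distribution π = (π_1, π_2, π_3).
π = (140/491, 189/491, 162/491)

This is a birth-death chain on three states, which satisfies detailed balance: π_1 · P_{12} = π_2 · P_{21} and π_2 · P_{23} = π_3 · P_{32}.
From π_1 · 3/10 = π_2 · 2/9: π_2/π_1 = (3/10)/(2/9) = 27/20.
From π_2 · 1/7 = π_3 · 1/6: π_3/π_2 = (1/7)/(1/6) = 6/7.
Take π_1 proportional to 1; then unnormalized π = (1, 27/20, 81/70). Normalize by dividing by the sum 491/140:
  π = (140/491, 189/491, 162/491).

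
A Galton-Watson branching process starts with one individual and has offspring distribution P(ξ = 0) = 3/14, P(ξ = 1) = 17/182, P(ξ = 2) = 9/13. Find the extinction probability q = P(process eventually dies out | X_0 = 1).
q = 13/42

The pgf is f(s) = 3/14 + 17/182·s + 9/13·s². The extinction probability q is the smallest fixed point of f in [0, 1]. Setting s = f(s):
  9/13·s² + (17/182 − 1)·s + 3/14 = 0
  9/13·s² − (3/14 + 9/13)·s + 3/14 = 0
which factors as (s − 1)·(9/13·s − 3/14) = 0, giving roots s = 1 and s = (3/14)/(9/13) = 13/42.
Mean offspring μ = 17/182 + 2·9/13 = 269/182 > 1 (supercritical), so q < 1. The extinction probability is the smaller root: q = (3/14)/(9/13) = 13/42.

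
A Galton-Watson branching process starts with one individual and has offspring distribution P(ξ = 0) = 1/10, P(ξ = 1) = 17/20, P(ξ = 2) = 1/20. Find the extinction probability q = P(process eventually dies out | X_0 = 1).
q = 1

Mean offspring μ = 0·1/10 + 1·17/20 + 2·1/20 = 19/20 ≤ 1. For μ ≤ 1 with offspring not concentrated at 1, the Galton-Watson process goes extinct almost surely, so q = 1.
(Algebraic check: The pgf is f(s) = 1/10 + 17/20·s + 1/20·s². The extinction probability q is the smallest fixed point of f in [0, 1]. Setting s = f(s):
  1/20·s² + (17/20 − 1)·s + 1/10 = 0
  1/20·s² − (1/10 + 1/20)·s + 1/10 = 0
which factors as (s − 1)·(1/20·s − 1/10) = 0, giving roots s = 1 and s = (1/10)/(1/20) = 2. Since 2 ≥ 1, the smallest root in [0, 1] is s = 1.)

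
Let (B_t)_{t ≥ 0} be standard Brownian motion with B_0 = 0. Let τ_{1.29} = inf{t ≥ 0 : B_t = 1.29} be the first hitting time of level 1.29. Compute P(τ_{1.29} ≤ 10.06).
P(τ_{1.29} ≤ 10.06) = 2(1 − Φ(1.29/√10.06)) = 2(1 − Φ(0.4067)) ≈ 0.6842

By the reflection principle for standard BM, P(τ_b ≤ t) = 2 · P(B_t ≥ b). Since B_t ~ N(0, t), P(B_t ≥ 1.29) = 1 − Φ(1.29/√t) = 1 − Φ(1.29/√10.06) = 1 − Φ(0.4067) ≈ 0.34211. Doubling: P(τ_{1.29} ≤ 10.06) ≈ 2 · 0.34211 = 0.68422 ≈ 0.6842.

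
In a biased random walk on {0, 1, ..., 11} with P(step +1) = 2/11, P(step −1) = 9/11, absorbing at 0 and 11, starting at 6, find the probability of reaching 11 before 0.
P(hit 11 before 0) = (1 − (9/2)^6) / (1 − (9/2)^11) = 2429152/4483008223

Let u_k denote P(reach 11 before 0 | start at k). Boundary: u_0 = 0, u_11 = 1. Recurrence: u_k = 2/11·u_{k+1} + 9/11·u_{k-1} for 1 ≤ k ≤ 10. Try u_k = A + B·r^k with r = q/p = (9/11)/(2/11) = 9/2. Substitution satisfies the recurrence; boundary conditions give:
  u_k = (1 − r^k) / (1 − r^N) = (1 − (9/2)^6) / (1 − (9/2)^11) = 2429152/4483008223.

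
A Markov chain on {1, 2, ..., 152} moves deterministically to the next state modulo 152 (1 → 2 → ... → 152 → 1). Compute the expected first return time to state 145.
E[T_145 | X_0 = 145] = 152

The chain cycles deterministically, so starting at state 145 it returns in exactly 152 steps. Equivalently, the stationary distribution is uniform π_j = 1/152 for every state j, so by Kac's formula E[T_145] = 1/π_145 = 152.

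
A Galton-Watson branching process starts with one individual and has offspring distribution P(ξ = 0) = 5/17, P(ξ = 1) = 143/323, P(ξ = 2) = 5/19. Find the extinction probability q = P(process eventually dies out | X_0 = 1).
q = 1

Mean offspring μ = 0·5/17 + 1·143/323 + 2·5/19 = 313/323 ≤ 1. For μ ≤ 1 with offspring not concentrated at 1, the Galton-Watson process goes extinct almost surely, so q = 1.
(Algebraic check: The pgf is f(s) = 5/17 + 143/323·s + 5/19·s². The extinction probability q is the smallest fixed point of f in [0, 1]. Setting s = f(s):
  5/19·s² + (143/323 − 1)·s + 5/17 = 0
  5/19·s² − (5/17 + 5/19)·s + 5/17 = 0
which factors as (s − 1)·(5/19·s − 5/17) = 0, giving roots s = 1 and s = (5/17)/(5/19) = 19/17. Since 19/17 ≥ 1, the smallest root in [0, 1] is s = 1.)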